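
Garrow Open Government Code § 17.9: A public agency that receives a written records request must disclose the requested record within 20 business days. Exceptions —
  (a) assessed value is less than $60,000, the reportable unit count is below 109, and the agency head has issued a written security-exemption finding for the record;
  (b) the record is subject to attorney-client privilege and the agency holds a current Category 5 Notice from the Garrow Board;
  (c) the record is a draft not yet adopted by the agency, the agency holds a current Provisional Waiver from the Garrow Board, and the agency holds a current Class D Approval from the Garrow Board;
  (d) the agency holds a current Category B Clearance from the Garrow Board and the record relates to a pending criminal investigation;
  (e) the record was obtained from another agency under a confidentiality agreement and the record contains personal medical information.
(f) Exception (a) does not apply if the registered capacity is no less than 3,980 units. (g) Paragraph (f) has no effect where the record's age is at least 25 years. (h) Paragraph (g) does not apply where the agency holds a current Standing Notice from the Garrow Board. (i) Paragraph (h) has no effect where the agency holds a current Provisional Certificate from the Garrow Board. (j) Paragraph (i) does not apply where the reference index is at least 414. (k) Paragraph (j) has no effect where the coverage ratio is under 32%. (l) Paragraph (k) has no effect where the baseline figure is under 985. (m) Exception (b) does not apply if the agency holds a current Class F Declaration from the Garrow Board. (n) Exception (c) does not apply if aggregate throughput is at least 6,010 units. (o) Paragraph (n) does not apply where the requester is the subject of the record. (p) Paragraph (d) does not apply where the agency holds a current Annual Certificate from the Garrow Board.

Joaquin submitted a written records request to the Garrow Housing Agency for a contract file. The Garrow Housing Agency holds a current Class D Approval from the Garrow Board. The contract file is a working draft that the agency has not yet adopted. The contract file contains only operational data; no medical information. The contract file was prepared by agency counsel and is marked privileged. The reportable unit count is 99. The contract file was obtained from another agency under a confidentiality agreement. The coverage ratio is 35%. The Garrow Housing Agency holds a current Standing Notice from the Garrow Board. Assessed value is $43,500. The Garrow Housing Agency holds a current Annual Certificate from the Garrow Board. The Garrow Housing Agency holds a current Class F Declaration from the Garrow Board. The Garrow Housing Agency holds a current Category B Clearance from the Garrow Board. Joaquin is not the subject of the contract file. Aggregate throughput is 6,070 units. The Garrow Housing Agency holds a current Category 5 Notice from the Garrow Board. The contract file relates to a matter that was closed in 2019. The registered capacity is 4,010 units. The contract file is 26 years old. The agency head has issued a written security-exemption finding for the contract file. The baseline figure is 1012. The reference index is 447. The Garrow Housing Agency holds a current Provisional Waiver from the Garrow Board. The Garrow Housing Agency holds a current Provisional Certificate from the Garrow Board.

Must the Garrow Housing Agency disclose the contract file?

All of (a)'s requirements are met (assessed value is $43,500, less than the $60,000 limit; the reportable unit count is 99, below the 109 limit; a written security-exemption finding has been issued). Turning to paragraphs (f)–(l): (f) applies — the registered capacity is 4,010 units, meeting the 3,980 units threshold. (g) would limit (f) — the record's age is 26 years, meeting the 25 years threshold — but (h) sets (g) aside: (h) operates against (g): a current Standing Notice is held. (i) operates (a current Provisional Certificate is held), but is overridden by (j): (j) operates against (i): the reference index is 447, meeting the 414 threshold. (k) is not triggered (the coverage ratio is 35%, not under 32%), so (j) stands. (a) is therefore removed.
Exception (b): the contract file is privileged; a current Category 5 Notice is held — every condition holds. But: (m) operates against (b): a current Class F Declaration is held. Exception (b) does not apply.
Exception (c) is satisfied on its face — the contract file is an unadopted draft; a current Provisional Waiver is held; a current Class D Approval is held. But applying paragraphs (n)–(o): (n) operates against (c): aggregate throughput is 6,070 units, meeting the 6,010 units threshold. (o) is not engaged (Joaquin is not the subject of the contract file), so (n) stands. (c) is therefore removed.
Exception (d) does not apply: the contract file relates to a closed matter.
Exception (e) requires that the record contains personal medical information; but the contract file contains only operational data, so (e) is unavailable.
No exception applies. The general rule governs.

Yes — the Garrow Housing Agency must disclose the contract file.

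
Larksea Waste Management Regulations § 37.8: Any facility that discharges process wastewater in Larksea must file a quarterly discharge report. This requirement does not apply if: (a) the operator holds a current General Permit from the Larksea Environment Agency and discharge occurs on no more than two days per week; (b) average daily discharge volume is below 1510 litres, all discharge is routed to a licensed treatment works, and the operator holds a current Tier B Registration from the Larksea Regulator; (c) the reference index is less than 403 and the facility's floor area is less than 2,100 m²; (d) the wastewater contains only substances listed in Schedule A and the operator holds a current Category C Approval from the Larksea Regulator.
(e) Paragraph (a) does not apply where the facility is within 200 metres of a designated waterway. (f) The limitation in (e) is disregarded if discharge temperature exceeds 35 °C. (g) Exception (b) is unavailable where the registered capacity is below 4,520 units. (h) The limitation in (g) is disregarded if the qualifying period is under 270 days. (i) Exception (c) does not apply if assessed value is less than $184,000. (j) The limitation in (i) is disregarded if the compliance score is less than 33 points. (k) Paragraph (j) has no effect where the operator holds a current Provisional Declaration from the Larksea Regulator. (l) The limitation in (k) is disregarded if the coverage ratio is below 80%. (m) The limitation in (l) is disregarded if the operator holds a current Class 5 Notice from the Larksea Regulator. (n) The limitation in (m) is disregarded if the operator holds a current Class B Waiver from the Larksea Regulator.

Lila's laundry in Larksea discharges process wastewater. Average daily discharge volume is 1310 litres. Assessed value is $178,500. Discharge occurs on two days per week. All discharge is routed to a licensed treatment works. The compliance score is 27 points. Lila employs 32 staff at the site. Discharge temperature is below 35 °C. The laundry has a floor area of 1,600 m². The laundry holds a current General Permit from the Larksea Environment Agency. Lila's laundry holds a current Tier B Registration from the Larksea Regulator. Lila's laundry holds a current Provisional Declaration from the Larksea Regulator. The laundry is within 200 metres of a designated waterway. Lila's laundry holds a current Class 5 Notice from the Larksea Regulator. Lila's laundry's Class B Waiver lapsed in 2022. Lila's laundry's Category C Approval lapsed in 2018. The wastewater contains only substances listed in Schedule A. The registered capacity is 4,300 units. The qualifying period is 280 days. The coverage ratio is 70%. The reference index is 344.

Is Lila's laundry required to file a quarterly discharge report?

Yes — Lila's laundry must file a quarterly discharge report.

All of (a)'s requirements are met (a current General Permit is held; discharge occurs on no more than two days per week). But applying paragraphs (e)–(f): (e) operates — the laundry is within 200 m of a designated waterway. (f), which would lift (e), is inapplicable — discharge temperature is below 35 °C. Exception (a) does not apply.
Exception (b) is satisfied on its face — average daily discharge volume is 1310 litres, below the 1510 litres limit; discharge is routed to a licensed treatment works; a current Tier B Registration is held. But: (g) operates against (b): the registered capacity is 4,300 units, below the 4,520 units limit. (h), which would lift (g), does not operate here — the qualifying period is 280 days, not under 270 days. (b) is therefore removed.
Exception (c): the reference index is 344, less than the 403 limit; the facility's floor area is 1,600 m², less than the 2,100 m² limit — every condition holds. But: (i) applies — assessed value is $178,500, less than the $184,000 limit. (j) would limit (i) — the compliance score is 27 points, less than the 33 points limit — but (k) sets (j) aside: (k) is triggered — a current Provisional Declaration is held. (l) would limit (k) — the coverage ratio is 70%, below the 80% limit — but (m) sets (l) aside: (m) applies — a current Class 5 Notice is held. (n), which would lift (m), does not operate here — there is no Class B Waiver in force. (c) is therefore removed.
Exception (d) requires that the operator holds a current Category C Approval from the Larksea Regulator; but the Category C Approval is not current, so (d) is unavailable.
No exception applies. The general rule governs.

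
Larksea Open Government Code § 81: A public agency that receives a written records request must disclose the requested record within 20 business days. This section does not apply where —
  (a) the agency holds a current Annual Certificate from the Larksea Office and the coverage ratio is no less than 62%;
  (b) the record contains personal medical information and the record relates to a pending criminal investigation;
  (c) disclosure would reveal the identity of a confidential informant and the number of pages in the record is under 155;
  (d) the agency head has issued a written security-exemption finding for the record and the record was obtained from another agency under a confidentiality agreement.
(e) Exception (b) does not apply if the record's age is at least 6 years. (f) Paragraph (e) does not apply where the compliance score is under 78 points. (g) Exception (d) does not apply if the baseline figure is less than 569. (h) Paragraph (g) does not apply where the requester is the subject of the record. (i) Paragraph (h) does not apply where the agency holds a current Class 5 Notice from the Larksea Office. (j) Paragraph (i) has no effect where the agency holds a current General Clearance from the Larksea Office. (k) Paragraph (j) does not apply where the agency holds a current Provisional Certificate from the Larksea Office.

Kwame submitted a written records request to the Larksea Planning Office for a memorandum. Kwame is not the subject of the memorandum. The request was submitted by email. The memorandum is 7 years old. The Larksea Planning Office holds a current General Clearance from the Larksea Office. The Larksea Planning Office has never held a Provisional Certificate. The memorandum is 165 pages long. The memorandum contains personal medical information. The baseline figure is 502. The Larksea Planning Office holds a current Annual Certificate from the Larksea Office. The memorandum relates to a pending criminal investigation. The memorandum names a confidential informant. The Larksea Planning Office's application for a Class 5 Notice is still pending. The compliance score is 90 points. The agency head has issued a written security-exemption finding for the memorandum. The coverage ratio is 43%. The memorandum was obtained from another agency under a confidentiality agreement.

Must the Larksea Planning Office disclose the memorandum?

Exception (a) does not apply: the coverage ratio is 43%, short of 62%.
All of (b)'s requirements are met (the memorandum contains personal medical information; the memorandum relates to a pending investigation). But applying paragraphs (e)–(f): (e) applies — the record's age is 7 years, meeting the 6 years threshold. (f), which would lift (e), does not operate here — the compliance score is 90 points, not under 78 points. (b) is therefore removed.
Exception (c) requires that the number of pages in the record is under 155; but the number of pages in the record is 165, not under 155, so (c) is unavailable.
All of (d)'s requirements are met (a written security-exemption finding has been issued; the memorandum was obtained under a confidentiality agreement). But: (g) is engaged — the baseline figure is 502, less than the 569 limit. (h) is inapplicable (Kwame is not the subject of the memorandum), so (g) stands. (d) is therefore removed.
No exception is made out. the Larksea Planning Office falls within the general rule.

Yes — the Larksea Planning Office must disclose the memorandum.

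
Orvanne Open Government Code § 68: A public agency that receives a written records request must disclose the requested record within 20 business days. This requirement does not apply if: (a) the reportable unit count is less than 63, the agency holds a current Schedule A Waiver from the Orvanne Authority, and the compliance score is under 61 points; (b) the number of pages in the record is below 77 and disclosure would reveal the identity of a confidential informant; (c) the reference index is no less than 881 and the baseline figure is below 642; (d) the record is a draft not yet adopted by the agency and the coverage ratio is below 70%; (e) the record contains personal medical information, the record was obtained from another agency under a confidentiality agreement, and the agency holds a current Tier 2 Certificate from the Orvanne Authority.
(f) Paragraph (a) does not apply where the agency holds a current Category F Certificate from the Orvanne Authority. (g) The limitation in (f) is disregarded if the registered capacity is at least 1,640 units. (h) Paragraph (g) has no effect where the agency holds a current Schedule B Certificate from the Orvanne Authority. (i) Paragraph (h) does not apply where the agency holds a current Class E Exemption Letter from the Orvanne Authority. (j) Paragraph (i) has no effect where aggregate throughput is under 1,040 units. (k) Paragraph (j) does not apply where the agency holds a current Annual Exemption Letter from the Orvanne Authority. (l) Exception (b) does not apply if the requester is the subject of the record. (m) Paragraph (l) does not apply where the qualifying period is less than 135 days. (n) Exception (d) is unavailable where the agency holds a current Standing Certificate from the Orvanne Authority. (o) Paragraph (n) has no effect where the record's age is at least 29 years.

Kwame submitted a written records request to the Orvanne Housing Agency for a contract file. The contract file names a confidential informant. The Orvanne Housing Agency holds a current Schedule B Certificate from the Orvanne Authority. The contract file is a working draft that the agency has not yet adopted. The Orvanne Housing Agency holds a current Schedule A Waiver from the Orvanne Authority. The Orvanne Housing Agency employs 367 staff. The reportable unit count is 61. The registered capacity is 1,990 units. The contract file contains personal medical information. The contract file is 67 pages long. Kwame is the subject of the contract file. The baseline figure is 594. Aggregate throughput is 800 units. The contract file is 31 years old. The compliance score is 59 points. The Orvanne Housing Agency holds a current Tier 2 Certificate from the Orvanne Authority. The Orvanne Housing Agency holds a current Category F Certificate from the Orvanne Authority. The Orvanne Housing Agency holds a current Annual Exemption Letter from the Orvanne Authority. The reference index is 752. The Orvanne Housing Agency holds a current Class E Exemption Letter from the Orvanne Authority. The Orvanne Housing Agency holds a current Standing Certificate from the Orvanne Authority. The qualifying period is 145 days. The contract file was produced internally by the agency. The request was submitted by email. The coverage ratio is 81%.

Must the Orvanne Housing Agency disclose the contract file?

No — exception (a) applies; the Orvanne Housing Agency is not required to disclose the contract file.

Exception (a)'s conditions are all satisfied: the reportable unit count is 61, less than the 63 limit; a current Schedule A Waiver is held; the compliance score is 59 points, under the 61 points limit. Applying paragraphs (f)–(k): (f) would limit (a) — a current Category F Certificate is held — but (g) sets (f) aside: (g) operates against (f): the registered capacity is 1,990 units, meeting the 1,640 units threshold. (h) would limit (g) — a current Schedule B Certificate is held — but (i) sets (h) aside: (i) operates against (h): a current Class E Exemption Letter is held. (j) is triggered (aggregate throughput is 800 units, under the 1,040 units limit), but is itself disapplied by (k): (k) is engaged — a current Annual Exemption Letter is held. Exception (a) stands.
All of (b)'s requirements are met (the number of pages in the record is 67, below the 77 limit; the contract file names a confidential informant). Turning to paragraphs (l)–(m): (l) operates against (b): Kwame is the subject of the contract file. (m), which would lift (l), is inapplicable — the qualifying period is 145 days, not less than 135 days. Exception (b) does not apply.
Exception (c) requires that the reference index is no less than 881; but the reference index is 752, short of 881, so (c) is unavailable.
Exception (d) does not apply: the coverage ratio is 81%, not below 70%.
Exception (e) does not apply: the contract file was produced internally.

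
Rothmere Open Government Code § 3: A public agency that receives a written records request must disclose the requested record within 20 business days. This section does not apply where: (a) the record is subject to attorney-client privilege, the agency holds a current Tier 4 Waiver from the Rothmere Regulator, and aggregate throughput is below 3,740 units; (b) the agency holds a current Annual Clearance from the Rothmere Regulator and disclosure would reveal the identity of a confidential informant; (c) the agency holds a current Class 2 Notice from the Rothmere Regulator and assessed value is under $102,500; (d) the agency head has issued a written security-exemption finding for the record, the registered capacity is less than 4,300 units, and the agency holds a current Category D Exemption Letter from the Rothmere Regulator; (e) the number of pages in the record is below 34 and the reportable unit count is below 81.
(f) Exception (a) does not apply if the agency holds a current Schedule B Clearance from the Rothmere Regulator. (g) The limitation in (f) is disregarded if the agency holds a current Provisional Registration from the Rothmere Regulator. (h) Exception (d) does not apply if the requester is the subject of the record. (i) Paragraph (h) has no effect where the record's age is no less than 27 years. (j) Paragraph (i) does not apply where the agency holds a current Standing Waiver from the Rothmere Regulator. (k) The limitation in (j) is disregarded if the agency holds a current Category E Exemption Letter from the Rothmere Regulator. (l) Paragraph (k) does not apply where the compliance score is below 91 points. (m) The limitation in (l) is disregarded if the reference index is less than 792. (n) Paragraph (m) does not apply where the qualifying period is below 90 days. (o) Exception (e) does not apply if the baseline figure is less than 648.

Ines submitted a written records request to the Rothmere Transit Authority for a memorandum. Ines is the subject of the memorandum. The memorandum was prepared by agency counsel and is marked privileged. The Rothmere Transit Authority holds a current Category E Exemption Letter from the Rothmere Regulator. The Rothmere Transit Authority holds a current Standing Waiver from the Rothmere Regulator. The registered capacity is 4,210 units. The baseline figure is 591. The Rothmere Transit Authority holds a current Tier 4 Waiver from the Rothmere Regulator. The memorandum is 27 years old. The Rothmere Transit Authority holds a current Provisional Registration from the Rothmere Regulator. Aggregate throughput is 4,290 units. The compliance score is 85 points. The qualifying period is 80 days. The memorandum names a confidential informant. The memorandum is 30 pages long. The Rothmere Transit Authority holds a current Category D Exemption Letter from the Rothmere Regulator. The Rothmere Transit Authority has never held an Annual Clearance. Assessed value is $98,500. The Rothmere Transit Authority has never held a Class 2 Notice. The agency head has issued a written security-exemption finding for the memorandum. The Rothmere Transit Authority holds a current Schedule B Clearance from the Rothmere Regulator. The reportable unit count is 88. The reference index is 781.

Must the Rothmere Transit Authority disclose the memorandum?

Yes — the Rothmere Transit Authority must disclose the memorandum.

Exception (a) does not apply: aggregate throughput is 4,290 units, not below 3,740 units.
Exception (b) requires that the agency holds a current Annual Clearance from the Rothmere Regulator; but there is no Annual Clearance in force, so (b) is unavailable.
Exception (c) fails — no current Class 2 Notice is held.
Exception (d) is satisfied on its face — a written security-exemption finding has been issued; the registered capacity is 4,210 units, less than the 4,300 units limit; a current Category D Exemption Letter is held. However, paragraphs (h)–(n) must be considered: (h) applies — Ines is the subject of the memorandum. (i) is engaged (the record's age is 27 years, meeting the 27 years threshold), but is itself disapplied by (j): (j) is engaged — a current Standing Waiver is held. (k) would limit (j) — a current Category E Exemption Letter is held — but (l) sets (k) aside: (l) operates against (k): the compliance score is 85 points, below the 91 points limit. (m) applies (the reference index is 781, less than the 792 limit), but is overridden by (n): (n) operates against (m): the qualifying period is 80 days, below the 90 days limit. So (d) is unavailable.
Exception (e) fails — the reportable unit count is 88, not below 81.
Every exception is unavailable, so the rule governs.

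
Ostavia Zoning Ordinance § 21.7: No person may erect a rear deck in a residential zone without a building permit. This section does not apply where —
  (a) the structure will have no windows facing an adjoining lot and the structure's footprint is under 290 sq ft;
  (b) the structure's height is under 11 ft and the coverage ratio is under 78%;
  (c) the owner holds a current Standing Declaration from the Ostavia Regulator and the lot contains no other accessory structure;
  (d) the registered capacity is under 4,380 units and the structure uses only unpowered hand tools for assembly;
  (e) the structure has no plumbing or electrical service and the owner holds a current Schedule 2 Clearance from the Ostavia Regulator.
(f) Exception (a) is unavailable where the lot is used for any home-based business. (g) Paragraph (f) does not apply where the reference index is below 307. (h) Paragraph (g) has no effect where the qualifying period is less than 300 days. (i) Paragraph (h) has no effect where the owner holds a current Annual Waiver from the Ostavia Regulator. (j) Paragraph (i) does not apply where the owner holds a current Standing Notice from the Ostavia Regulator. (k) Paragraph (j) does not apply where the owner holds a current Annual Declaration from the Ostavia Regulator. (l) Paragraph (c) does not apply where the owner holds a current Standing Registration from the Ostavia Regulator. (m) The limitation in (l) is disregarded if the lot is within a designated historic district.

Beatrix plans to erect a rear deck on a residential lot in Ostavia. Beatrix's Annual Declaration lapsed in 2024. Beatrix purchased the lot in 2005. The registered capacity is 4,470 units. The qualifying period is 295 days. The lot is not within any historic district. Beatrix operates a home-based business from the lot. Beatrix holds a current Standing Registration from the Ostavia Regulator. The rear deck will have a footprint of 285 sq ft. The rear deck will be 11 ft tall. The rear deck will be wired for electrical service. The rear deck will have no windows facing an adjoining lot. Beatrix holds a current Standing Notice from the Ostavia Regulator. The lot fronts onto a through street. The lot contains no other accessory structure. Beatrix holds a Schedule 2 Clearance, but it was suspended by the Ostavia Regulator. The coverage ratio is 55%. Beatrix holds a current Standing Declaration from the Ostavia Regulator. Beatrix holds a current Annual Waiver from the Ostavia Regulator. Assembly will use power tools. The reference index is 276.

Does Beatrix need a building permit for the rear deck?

Yes — Beatrix must obtain a building permit.

Exception (a): no windows face an adjoining lot; the structure's footprint is 285 sq ft, under the 290 sq ft limit — every condition holds. But: (f) operates against (a): a home-based business operates on the lot. (g) would limit (f) — the reference index is 276, below the 307 limit — but (h) sets (g) aside: (h) operates against (g): the qualifying period is 295 days, less than the 300 days limit. (i) would limit (h) — a current Annual Waiver is held — but (j) sets (i) aside: (j) is engaged — a current Standing Notice is held. (k), which would lift (j), is not triggered — the Annual Declaration is not current. So (a) is unavailable.
Exception (b) requires that the structure's height is under 11 ft; but the structure's height is 11 ft, not under 11 ft, so (b) is unavailable.
Exception (c)'s conditions are all satisfied: a current Standing Declaration is held; the lot has no other accessory structure. Turning to paragraphs (l)–(m): (l) operates against (c): a current Standing Registration is held. (m), which would lift (l), is not triggered — the lot is not in a historic district. So (c) is unavailable.
Exception (d) requires that the registered capacity is under 4,380 units; but the registered capacity is 4,470 units, not under 4,380 units, so (d) is unavailable.
Exception (e) requires that the structure has no plumbing or electrical service; but electrical service is planned, so (e) is unavailable.
Every exception is unavailable, so the rule governs.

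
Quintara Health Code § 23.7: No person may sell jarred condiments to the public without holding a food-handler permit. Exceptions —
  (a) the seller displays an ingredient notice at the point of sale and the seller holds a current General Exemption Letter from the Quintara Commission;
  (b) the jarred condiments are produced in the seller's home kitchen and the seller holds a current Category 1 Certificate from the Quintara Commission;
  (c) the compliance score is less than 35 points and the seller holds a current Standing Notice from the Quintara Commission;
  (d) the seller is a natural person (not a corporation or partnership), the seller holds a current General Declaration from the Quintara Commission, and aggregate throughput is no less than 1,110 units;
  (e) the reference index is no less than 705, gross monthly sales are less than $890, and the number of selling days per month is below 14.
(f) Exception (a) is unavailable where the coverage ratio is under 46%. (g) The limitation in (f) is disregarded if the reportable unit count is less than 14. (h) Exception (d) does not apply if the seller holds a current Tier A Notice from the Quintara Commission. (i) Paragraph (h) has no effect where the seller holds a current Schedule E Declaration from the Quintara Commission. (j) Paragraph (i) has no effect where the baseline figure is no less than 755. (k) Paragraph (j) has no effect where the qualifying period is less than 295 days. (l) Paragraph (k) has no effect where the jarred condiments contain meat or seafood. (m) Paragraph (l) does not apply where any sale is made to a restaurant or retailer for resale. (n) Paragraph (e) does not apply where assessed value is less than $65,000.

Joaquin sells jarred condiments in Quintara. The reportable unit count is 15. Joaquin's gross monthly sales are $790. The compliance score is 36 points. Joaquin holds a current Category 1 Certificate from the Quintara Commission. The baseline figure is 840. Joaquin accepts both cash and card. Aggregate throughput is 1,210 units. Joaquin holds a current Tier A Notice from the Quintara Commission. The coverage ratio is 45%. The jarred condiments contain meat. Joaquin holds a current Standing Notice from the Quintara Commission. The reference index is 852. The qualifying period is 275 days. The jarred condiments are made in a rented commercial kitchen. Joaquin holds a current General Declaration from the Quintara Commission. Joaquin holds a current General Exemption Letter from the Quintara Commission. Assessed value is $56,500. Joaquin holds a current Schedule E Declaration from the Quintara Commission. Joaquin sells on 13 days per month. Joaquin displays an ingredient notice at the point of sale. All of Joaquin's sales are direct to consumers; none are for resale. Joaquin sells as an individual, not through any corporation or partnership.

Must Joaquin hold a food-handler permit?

Exception (a) is satisfied on its face — an ingredient notice is displayed; a current General Exemption Letter is held. However, paragraphs (f)–(g) must be considered: (f) operates against (a): the coverage ratio is 45%, under the 46% limit. (g) is inapplicable (the reportable unit count is 15, not less than 14), so (f) stands. So (a) is unavailable.
Exception (b) fails — the jarred condiments are made in a commercial kitchen, not a home kitchen.
Exception (c) fails — the compliance score is 36 points, not less than 35 points.
Exception (d): the seller is a natural person; a current General Declaration is held; aggregate throughput is 1,210 units, meeting the 1,110 units threshold — every condition holds. But: (h) operates against (d): a current Tier A Notice is held. (i) applies (a current Schedule E Declaration is held), but is overridden by (j): (j) operates against (i): the baseline figure is 840, meeting the 755 threshold. (k) would limit (j) — the qualifying period is 275 days, less than the 295 days limit — but (l) sets (k) aside: (l) operates against (k): the jarred condiments contain meat. (m) is not triggered (no sales are for resale), so (l) stands. So (d) is unavailable.
All of (e)'s requirements are met (the reference index is 852, meeting the 705 threshold; gross monthly sales are $790, less than the $890 limit; the number of selling days per month is 13, below the 14 limit). But: (n) operates against (e): assessed value is $56,500, less than the $65,000 limit. Exception (e) does not apply.
Every exception is unavailable, so the rule governs.

Yes — Joaquin must hold a food-handler permit.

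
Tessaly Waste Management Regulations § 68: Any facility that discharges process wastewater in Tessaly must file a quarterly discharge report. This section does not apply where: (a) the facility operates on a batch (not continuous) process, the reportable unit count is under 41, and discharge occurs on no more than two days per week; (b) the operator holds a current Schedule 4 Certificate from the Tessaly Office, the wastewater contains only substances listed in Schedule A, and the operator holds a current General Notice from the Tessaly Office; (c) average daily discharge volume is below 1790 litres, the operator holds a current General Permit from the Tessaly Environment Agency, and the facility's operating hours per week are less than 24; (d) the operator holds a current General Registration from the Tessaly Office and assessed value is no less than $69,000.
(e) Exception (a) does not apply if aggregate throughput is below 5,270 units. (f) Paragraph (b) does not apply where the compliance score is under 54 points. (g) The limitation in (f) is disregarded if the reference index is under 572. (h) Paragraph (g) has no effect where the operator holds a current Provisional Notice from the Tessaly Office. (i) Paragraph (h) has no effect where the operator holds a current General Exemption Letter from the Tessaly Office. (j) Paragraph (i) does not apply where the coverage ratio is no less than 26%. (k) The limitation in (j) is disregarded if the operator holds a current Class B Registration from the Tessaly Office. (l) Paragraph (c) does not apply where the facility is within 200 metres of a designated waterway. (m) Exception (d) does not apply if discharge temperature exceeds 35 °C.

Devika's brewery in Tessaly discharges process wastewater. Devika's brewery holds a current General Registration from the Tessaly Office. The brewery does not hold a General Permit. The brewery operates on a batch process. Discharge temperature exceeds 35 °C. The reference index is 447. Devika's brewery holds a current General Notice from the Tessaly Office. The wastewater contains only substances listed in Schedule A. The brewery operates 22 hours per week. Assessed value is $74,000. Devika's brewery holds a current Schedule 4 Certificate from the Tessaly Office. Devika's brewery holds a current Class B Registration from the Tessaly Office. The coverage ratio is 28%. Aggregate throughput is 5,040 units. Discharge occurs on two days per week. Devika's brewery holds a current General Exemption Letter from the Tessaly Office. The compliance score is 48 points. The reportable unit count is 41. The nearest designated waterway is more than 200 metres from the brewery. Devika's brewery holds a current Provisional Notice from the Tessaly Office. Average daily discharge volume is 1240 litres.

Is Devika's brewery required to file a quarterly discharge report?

No — exception (b) applies; Devika's brewery is not required to file a quarterly discharge report.

Exception (a) fails — the reportable unit count is 41, not under 41.
Exception (b): a current Schedule 4 Certificate is held; the wastewater is Schedule-A-only; a current General Notice is held — every condition holds. As to paragraphs (f)–(k): (f) is triggered (the compliance score is 48 points, under the 54 points limit), but yields to (g): (g) operates against (f): the reference index is 447, under the 572 limit. (h) would limit (g) — a current Provisional Notice is held — but (i) sets (h) aside: (i) applies — a current General Exemption Letter is held. (j) operates (the coverage ratio is 28%, meeting the 26% threshold), but is set aside by (k): (k) applies — a current Class B Registration is held. Exception (b) stands.
Exception (c) fails — no General Permit is held.
Exception (d): a current General Registration is held; assessed value is $74,000, meeting the $69,000 threshold — every condition holds. However, paragraph (m) must be considered: (m) operates against (d): discharge temperature exceeds 35 °C. So (d) is unavailable.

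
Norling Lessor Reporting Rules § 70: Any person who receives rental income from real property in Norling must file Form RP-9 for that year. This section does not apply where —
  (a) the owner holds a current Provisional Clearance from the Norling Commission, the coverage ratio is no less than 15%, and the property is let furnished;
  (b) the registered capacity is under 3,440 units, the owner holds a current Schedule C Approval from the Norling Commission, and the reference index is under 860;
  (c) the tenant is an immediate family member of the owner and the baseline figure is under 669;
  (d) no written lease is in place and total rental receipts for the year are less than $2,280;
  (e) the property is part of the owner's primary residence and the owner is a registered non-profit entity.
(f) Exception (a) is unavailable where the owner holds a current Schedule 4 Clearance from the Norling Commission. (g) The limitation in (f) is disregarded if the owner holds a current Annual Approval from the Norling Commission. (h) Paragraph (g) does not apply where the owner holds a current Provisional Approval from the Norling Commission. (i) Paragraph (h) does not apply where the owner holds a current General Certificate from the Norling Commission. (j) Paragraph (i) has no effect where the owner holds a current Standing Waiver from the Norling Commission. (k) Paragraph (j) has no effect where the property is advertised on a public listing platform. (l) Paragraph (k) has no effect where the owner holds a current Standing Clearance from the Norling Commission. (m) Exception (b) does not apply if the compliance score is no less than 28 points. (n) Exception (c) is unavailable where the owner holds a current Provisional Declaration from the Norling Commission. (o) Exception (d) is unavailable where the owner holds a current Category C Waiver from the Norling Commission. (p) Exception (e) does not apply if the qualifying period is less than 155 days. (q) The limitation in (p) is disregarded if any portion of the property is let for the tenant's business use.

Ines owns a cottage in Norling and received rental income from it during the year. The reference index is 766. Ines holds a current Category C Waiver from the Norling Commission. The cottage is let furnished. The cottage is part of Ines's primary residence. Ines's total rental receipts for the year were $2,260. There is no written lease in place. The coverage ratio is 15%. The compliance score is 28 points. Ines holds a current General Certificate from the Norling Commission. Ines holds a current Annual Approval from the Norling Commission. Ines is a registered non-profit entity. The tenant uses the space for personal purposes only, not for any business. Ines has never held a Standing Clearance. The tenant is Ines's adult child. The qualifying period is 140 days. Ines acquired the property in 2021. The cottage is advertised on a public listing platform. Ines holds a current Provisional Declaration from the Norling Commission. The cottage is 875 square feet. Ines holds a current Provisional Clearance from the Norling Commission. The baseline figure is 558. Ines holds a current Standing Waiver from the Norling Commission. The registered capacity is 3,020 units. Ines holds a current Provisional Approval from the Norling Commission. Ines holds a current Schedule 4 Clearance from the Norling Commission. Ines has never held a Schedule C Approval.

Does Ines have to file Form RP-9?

All of (a)'s requirements are met (a current Provisional Clearance is held; the coverage ratio is 15%, meeting the 15% threshold; the property is let furnished). Under paragraphs (f)–(l): (f) would limit (a) — a current Schedule 4 Clearance is held — but (g) sets (f) aside: (g) operates against (f): a current Annual Approval is held. (h) would limit (g) — a current Provisional Approval is held — but (i) sets (h) aside: (i) operates against (h): a current General Certificate is held. (j) applies (a current Standing Waiver is held), but is overridden by (k): (k) operates — the property is publicly advertised. (l) is not triggered (there is no Standing Clearance in force), so (k) stands. Exception (a) stands.
Exception (b) does not apply: there is no Schedule C Approval in force.
All of (c)'s requirements are met (the tenant is an immediate family member; the baseline figure is 558, under the 669 limit). But applying paragraph (n): (n) applies — a current Provisional Declaration is held. So (c) is unavailable.
All of (d)'s requirements are met (there is no written lease; total rental receipts for the year are $2,260, less than the $2,280 limit). But applying paragraph (o): (o) operates against (d): a current Category C Waiver is held. Exception (d) does not apply.
Exception (e)'s conditions are all satisfied: the cottage is part of the primary residence; Ines is a registered non-profit. But: (p) operates against (e): the qualifying period is 140 days, less than the 155 days limit. (q) is not triggered (the space is used for personal purposes only), so (p) stands. (e) is therefore removed.

No — exception (a) applies; Ines is not required to file Form RP-9.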